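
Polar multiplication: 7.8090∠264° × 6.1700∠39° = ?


r = 7.8090 * 6.1700 = 48.1815
theta = 264° + 39° = 303° = 303° (mod 360)

48.1815 cis(303°)


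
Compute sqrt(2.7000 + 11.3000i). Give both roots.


|z| = sqrt(7.29+127.69) = 11.6181
sqrt((|z|+a)/2) = sqrt((11.6181+2.7)/2) = sqrt(7.1590) = 2.6756
sqrt((|z|-a)/2) = sqrt((11.6181-2.7)/2) = sqrt(4.4590) = 2.1116

±(2.6756 + 2.1116i) i.e. 2.6756 + 2.1116i and -2.6756 - 2.1116i


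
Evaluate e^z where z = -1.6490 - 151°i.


e^-1.6490 = 0.1922
cos(-151°) = -0.8746
sin(-151°) = -0.4848
Real = 0.1922*(-0.8746) = -0.1681
Imag = 0.1922*(-0.4848) = -0.0932

-0.1681 - 0.0932i


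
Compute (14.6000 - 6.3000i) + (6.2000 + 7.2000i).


Real: 14.6 + 6.2 = 20.8
Imag: -6.3 + 7.2 = 0.9

20.8000 + 0.9000i


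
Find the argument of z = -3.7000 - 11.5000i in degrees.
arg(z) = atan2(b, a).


Re = -3.7, Im = -11.5
arg = atan2(-11.5, -3.7) = -107.8350 degrees

arg(z) = -107.8350 degrees


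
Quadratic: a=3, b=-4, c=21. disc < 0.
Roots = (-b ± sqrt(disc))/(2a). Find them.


disc = (-4)^2 - 4*3*21 = 16 - 252 = -236
sqrt(|disc|) = sqrt(236) = 15.3623
Real part = 4/(2*3) = 0.6667
Imag part = 15.3623/(2*3) = 2.5604

0.6667 ± 2.5604i


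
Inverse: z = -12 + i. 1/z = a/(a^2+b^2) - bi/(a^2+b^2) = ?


|z|^2 = 144+1 = 145
1/z = (-12 - 1i)/145

1/z = -0.0828 - 0.0069i


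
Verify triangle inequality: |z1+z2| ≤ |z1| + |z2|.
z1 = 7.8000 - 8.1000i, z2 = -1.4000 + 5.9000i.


|z1| = sqrt(7.8^2 + (-8.1)^2) = sqrt(126.45) = 11.2450
|z2| = sqrt((-1.4)^2 + 5.9^2) = sqrt(36.77) = 6.0638
z1+z2 = 6.4000 - 2.2000i
|z1+z2| = sqrt(45.8) = 6.7676
|z1|+|z2| = 11.2450 + 6.0638 = 17.3088

|z1+z2| = 6.7676 ≤ |z1|+|z2| = 17.3088 (verified)


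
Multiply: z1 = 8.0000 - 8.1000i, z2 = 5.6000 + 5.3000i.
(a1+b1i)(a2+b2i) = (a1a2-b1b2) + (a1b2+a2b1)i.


Real = 8*5.6 - (-8.1)*5.3 = 44.8 - (-42.93) = 87.73
Imag = 8*5.3 + 5.6*(-8.1) = 42.4 - (45.36) = -2.96

87.7300 - 2.9600i


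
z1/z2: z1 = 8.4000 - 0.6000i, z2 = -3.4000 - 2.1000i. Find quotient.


Conjugate of z2 = -3.4000 + 2.1000i
Numerator: (8.4000 - 0.6000i)(-3.4000 + 2.1000i) = -27.3000 + 19.6800i
Denominator: (-3.4)^2 + (-2.1)^2 = 15.97
Result = (-27.3000 + 19.6800i)/15.97

-1.7095 + 1.2323i


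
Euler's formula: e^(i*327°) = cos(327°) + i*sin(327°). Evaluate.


cos(327°) = 0.8387
sin(327°) = -0.5446

e^(i*327°) = 0.8387 - 0.5446i


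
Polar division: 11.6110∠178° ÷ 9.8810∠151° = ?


r = 11.6110 / 9.8810 = 1.1751
theta = 178° - 151° = 27° = 27° (mod 360)

1.1751 cis(27°)


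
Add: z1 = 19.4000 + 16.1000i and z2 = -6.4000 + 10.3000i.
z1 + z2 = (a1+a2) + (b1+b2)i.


Real: 19.4 - 6.4 = 13
Imag: 16.1 + 10.3 = 26.4

13.0000 + 26.4000i


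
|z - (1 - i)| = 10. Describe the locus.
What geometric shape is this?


|z - z0| = r is a circle with center z0 and radius r.
Center = (1, -1), radius = 10

Circle with center (1, -1) and radius 10


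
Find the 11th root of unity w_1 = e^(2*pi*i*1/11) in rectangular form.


Angle = 360*1/11 = 32.7273°
a = cos(32.7273°) = 0.8413
b = sin(32.7273°) = 0.5406

0.8413 + 0.5406i


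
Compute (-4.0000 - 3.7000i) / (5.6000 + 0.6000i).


Conjugate of z2 = 5.6000 - 0.6000i
Numerator: (-4.0000 - 3.7000i)(5.6000 - 0.6000i) = -24.6200 - 18.3200i
Denominator: 5.6^2 + 0.6^2 = 31.72
Result = (-24.6200 - 18.3200i)/31.72

-0.7762 - 0.5776i


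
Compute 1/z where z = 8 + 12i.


|z|^2 = 64+144 = 208
1/z = (8 - 12i)/208

1/z = 0.0385 - 0.0577i


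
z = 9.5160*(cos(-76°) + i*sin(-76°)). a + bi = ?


a = 9.5160*cos(-76°) = 9.5160*0.24192 = 2.3021
b = 9.5160*sin(-76°) = 9.5160*(-0.970296) = -9.2333

2.3021 - 9.2333i


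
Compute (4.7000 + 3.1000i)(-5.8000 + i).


Real = 4.7*(-5.8) - 3.1*1 = -27.26 - 3.1 = -30.36
Imag = 4.7*1 - (5.8)*3.1 = 4.7 - (17.98) = -13.28

-30.3600 - 13.2800i


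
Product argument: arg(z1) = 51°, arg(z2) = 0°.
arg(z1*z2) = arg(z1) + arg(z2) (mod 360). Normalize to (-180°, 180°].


arg(z1*z2) = 51° + 0° = 51°
Normalized to (-180°, 180°]: 51°

51°


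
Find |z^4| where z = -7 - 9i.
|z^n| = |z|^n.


|z| = sqrt(49+81) = sqrt(130) = 11.4018
|z^4| = |z|^4 = (sqrt(130))^4 = 130^2 = 16900

|z^4| = 16900


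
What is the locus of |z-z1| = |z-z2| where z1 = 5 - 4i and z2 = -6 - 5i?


Equal distances means the locus is the perpendicular bisector of z1 and z2.
Midpoint = ((5+(-6))/2, (-4+(-5))/2) = (-0.5000, -4.5000)

Perpendicular bisector through (-0.5000, -4.5000)


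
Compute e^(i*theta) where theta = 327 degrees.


cos(327°) = 0.8387
sin(327°) = -0.5446

e^(i*327°) = 0.8387 - 0.5446i


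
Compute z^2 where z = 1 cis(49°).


r^2 = 1^2 = 1
n*theta = 2*49° = 98° = 98° (mod 360)
a = 1*cos(98°) = -0.1392
b = 1*sin(98°) = 0.9903

1 cis(98°) = -0.1392 + 0.9903i


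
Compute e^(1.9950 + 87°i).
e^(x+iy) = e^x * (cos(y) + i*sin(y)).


e^1.9950 = 7.3522
cos(87°) = 0.05234
sin(87°) = 0.99863
Real = 7.3522*0.05234 = 0.3848
Imag = 7.3522*0.99863 = 7.3421

0.3848 + 7.3421i


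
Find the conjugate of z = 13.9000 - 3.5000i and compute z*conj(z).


z_bar = 13.9000 + 3.5000i
z*z_bar = 13.9^2 + (-3.5)^2 = 193.21 + 12.25 = 205.46

z_bar = 13.9000 + 3.5000i, z*z_bar = 205.46


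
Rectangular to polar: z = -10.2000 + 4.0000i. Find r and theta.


r = sqrt(104.04+16) = sqrt(120.04) = 10.9563
theta = atan2(4, -10.2) = 158.5870 degrees

r = 10.9563, theta = 158.5870 degrees


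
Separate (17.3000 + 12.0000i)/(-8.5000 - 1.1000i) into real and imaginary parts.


Multiply by conjugate: (17.3000 + 12.0000i)(-8.5000 + 1.1000i) / ((-8.5)^2 + (-1.1)^2)
Numerator real = 17.3*(-8.5) + 12*(-1.1) = -160.25
Numerator imag = 12*(-8.5) - 17.3*(-1.1) = -82.97
Denominator = 73.46
Re(z) = -160.25/73.46 = -2.1815
Im(z) = -82.97/73.46 = -1.1295

Re(z) = -2.1815, Im(z) = -1.1295


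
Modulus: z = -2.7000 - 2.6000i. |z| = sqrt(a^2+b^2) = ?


|z| = sqrt((-2.7)^2 + (-2.6)^2) = sqrt(7.29 + 6.76) = sqrt(14.05) = 3.7483

|z| = 3.7483


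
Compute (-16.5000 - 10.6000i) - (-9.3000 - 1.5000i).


Real: -16.5 + 9.3 = -7.2
Imag: -10.6 + 1.5 = -9.1

-7.2000 - 9.1000i


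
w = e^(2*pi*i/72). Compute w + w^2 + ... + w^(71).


With w = e^(2*pi*i/72), all 72 of the 72th roots of unity w^0 = 1, w, ..., w^(71) sum to 0: 1 + w + ... + w^(71) = (1 - w^72)/(1 - w) = 0 since w^72 = 1, w ≠ 1.
Removing the root 1: w + w^2 + ... + w^(71) = 0 - 1 = -1

Sum = -1


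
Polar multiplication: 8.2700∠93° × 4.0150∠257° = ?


r = 8.2700 * 4.0150 = 33.2040
theta = 93° + 257° = 350° = 350° (mod 360)

33.2040 cis(350°)


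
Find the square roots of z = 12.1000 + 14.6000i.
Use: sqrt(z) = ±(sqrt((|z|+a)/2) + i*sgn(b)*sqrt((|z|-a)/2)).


|z| = sqrt(146.41+213.16) = 18.9623
sqrt((|z|+a)/2) = sqrt((18.9623+12.1)/2) = sqrt(15.5312) = 3.9410
sqrt((|z|-a)/2) = sqrt((18.9623-12.1)/2) = sqrt(3.4312) = 1.8523

±(3.9410 + 1.8523i) i.e. 3.9410 + 1.8523i and -3.9410 - 1.8523i


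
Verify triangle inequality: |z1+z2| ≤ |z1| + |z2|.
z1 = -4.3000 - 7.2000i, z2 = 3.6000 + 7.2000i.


|z1| = sqrt((-4.3)^2 + (-7.2)^2) = sqrt(70.33) = 8.3863
|z2| = sqrt(3.6^2 + 7.2^2) = sqrt(64.8) = 8.0498
z1+z2 = -0.7000
|z1+z2| = sqrt(0.49) = 0.7000
|z1|+|z2| = 8.3863 + 8.0498 = 16.4361

|z1+z2| = 0.7000 ≤ |z1|+|z2| = 16.4361 (verified)


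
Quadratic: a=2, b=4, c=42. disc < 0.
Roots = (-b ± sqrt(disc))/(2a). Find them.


disc = 4^2 - 4*2*42 = 16 - 336 = -320
sqrt(|disc|) = sqrt(320) = 17.8885
Real part = -4/(2*2) = -1.0000
Imag part = 17.8885/(2*2) = 4.4721

-1.0000 ± 4.4721i


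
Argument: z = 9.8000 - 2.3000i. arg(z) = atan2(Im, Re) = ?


Re = 9.8, Im = -2.3
arg = atan2(-2.3, 9.8) = -13.2079 degrees

arg(z) = -13.2079 degrees


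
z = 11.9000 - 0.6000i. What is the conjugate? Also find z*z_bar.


z_bar = 11.9000 + 0.6000i
z*z_bar = 11.9^2 + (-0.6)^2 = 141.61 + 0.36 = 141.97

z_bar = 11.9000 + 0.6000i, z*z_bar = 141.97


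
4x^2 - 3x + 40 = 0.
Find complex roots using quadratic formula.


disc = (-3)^2 - 4*4*40 = 9 - 640 = -631
sqrt(|disc|) = sqrt(631) = 25.1197
Real part = 3/(2*4) = 0.3750
Imag part = 25.1197/(2*4) = 3.1400

0.3750 ± 3.1400i


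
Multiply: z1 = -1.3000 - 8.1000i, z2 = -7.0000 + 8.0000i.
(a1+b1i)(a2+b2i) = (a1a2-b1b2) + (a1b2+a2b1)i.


Real = -1.3*(-7) - (-8.1)*8 = 9.1 - (-64.8) = 73.9
Imag = -1.3*8 - (7)*(-8.1) = -10.4 + 56.7 = 46.3

73.9000 + 46.3000i


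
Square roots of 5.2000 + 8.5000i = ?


|z| = sqrt(27.04+72.25) = 9.9644
sqrt((|z|+a)/2) = sqrt((9.9644+5.2)/2) = sqrt(7.5822) = 2.7536
sqrt((|z|-a)/2) = sqrt((9.9644-5.2)/2) = sqrt(2.3822) = 1.5434

±(2.7536 + 1.5434i) i.e. 2.7536 + 1.5434i and -2.7536 - 1.5434i


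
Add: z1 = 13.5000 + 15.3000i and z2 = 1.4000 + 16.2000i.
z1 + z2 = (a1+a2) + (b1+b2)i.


Real: 13.5 + 1.4 = 14.9
Imag: 15.3 + 16.2 = 31.5

14.9000 + 31.5000i


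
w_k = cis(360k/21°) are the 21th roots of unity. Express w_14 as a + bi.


Angle = 360*14/21 = 240°
a = cos(240°) = -0.5000
b = sin(240°) = -0.8660

-0.5000 - 0.8660i


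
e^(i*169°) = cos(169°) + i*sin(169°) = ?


cos(169°) = -0.9816
sin(169°) = 0.1908

e^(i*169°) = -0.9816 + 0.1908i


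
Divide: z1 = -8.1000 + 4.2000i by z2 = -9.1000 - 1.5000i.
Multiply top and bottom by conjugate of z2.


Conjugate of z2 = -9.1000 + 1.5000i
Numerator: (-8.1000 + 4.2000i)(-9.1000 + 1.5000i) = 67.4100 - 50.3700i
Denominator: (-9.1)^2 + (-1.5)^2 = 85.06
Result = (67.4100 - 50.3700i)/85.06

0.7925 - 0.5922i


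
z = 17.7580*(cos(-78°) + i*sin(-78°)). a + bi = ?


a = 17.7580*cos(-78°) = 17.7580*0.20791 = 3.6921
b = 17.7580*sin(-78°) = 17.7580*(-0.9781476) = -17.3699

3.6921 - 17.3699i


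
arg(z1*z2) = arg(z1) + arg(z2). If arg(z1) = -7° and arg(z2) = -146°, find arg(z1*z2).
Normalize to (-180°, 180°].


arg(z1*z2) = -7° - 146° = -153°
Normalized to (-180°, 180°]: -153°

-153°


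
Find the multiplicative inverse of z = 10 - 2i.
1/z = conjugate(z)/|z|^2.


|z|^2 = 100+4 = 104
1/z = (10 + 2i)/104

1/z = 0.0962 + 0.0192i


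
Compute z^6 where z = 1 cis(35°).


r^6 = 1^6 = 1
n*theta = 6*35° = 210° = 210° (mod 360)
a = 1*cos(210°) = -0.8660
b = 1*sin(210°) = -0.5000

1 cis(210°) = -0.8660 - 0.5000i


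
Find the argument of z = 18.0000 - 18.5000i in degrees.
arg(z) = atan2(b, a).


Re = 18, Im = -18.5
arg = atan2(-18.5, 18) = -45.7848 degrees

arg(z) = -45.7848 degrees


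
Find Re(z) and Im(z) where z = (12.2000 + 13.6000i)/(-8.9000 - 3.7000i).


Multiply by conjugate: (12.2000 + 13.6000i)(-8.9000 + 3.7000i) / ((-8.9)^2 + (-3.7)^2)
Numerator real = 12.2*(-8.9) + 13.6*(-3.7) = -158.9
Numerator imag = 13.6*(-8.9) - 12.2*(-3.7) = -75.9
Denominator = 92.9
Re(z) = -158.9/92.9 = -1.7104
Im(z) = -75.9/92.9 = -0.8170

Re(z) = -1.7104, Im(z) = -0.8170


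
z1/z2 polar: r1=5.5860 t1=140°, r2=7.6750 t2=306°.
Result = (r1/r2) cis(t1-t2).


r = 5.5860 / 7.6750 = 0.7278
theta = 140° - 306° = -166° = 194° (mod 360)

0.7278 cis(194°)


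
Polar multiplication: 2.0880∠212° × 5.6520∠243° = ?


r = 2.0880 * 5.6520 = 11.8014
theta = 212° + 243° = 455° = 95° (mod 360)

11.8014 cis(95°)


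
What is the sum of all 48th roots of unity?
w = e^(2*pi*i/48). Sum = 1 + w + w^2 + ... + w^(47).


The sum of all 48th roots of unity is 0.
Geometric series: (1 - w^48)/(1 - w) = (1-1)/(1-w) = 0 since w^48 = 1, w ≠ 1.
Alternatively: coefficient of z^47 in z^48 - 1 is 0.

0


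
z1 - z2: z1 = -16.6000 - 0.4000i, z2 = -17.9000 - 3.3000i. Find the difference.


Real: -16.6 + 17.9 = 1.3
Imag: -0.4 + 3.3 = 2.9

1.3000 + 2.9000i


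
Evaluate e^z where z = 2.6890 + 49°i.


e^2.6890 = 14.71695
cos(49°) = 0.65606
sin(49°) = 0.75471
Real = 14.71695*0.65606 = 9.6552
Imag = 14.71695*0.75471 = 11.1070

9.6552 + 11.1070i


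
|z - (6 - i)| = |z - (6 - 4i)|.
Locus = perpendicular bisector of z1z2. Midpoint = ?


Equal distances means the locus is the perpendicular bisector of z1 and z2.
Midpoint = ((6+6)/2, (-1+(-4))/2) = (6.0000, -2.5000)

Perpendicular bisector through (6.0000, -2.5000)


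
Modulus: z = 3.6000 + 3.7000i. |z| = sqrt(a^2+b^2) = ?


|z| = sqrt(3.6^2 + 3.7^2) = sqrt(12.96 + 13.69) = sqrt(26.65) = 5.1624

|z| = 5.1624


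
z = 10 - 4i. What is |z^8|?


|z| = sqrt(100+16) = sqrt(116) = 10.7703
|z^8| = |z|^8 = (sqrt(116))^8 = 116^4 = 181063936

|z^8| = 181063936


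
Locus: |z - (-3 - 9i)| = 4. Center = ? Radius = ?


|z - z0| = r is a circle with center z0 and radius r.
Center = (-3, -9), radius = 4

Circle with center (-3, -9) and radius 4


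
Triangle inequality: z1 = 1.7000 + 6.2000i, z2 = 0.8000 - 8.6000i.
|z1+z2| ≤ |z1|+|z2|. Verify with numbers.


|z1| = sqrt(1.7^2 + 6.2^2) = sqrt(41.33) = 6.4288
|z2| = sqrt(0.8^2 + (-8.6)^2) = sqrt(74.6) = 8.6371
z1+z2 = 2.5000 - 2.4000i
|z1+z2| = sqrt(12.01) = 3.4655
|z1|+|z2| = 6.4288 + 8.6371 = 15.0659

|z1+z2| = 3.4655 ≤ |z1|+|z2| = 15.0659 (verified)


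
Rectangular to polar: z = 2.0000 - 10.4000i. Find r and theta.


r = sqrt(4+108.16) = sqrt(112.16) = 10.5906
theta = atan2(-10.4, 2) = -79.1145 degrees

r = 10.5906, theta = -79.1145 degrees


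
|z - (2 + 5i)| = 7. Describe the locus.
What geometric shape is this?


|z - z0| = r is a circle with center z0 and radius r.
Center = (2, 5), radius = 7

Circle with center (2, 5) and radius 7


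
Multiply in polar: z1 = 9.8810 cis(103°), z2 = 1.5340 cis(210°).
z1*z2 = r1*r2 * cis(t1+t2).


r = 9.8810 * 1.5340 = 15.1575
theta = 103° + 210° = 313° = 313° (mod 360)

15.1575 cis(313°)


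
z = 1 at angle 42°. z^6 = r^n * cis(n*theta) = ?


r^6 = 1^6 = 1
n*theta = 6*42° = 252° = 252° (mod 360)
a = 1*cos(252°) = -0.3090
b = 1*sin(252°) = -0.9511

1 cis(252°) = -0.3090 - 0.9511i


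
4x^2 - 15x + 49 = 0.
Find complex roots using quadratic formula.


disc = (-15)^2 - 4*4*49 = 225 - 784 = -559
sqrt(|disc|) = sqrt(559) = 23.6432
Real part = 15/(2*4) = 1.8750
Imag part = 23.6432/(2*4) = 2.9554

1.8750 ± 2.9554i


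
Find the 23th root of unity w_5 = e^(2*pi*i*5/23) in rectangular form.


Angle = 360*5/23 = 78.2609°
a = cos(78.2609°) = 0.2035
b = sin(78.2609°) = 0.9791

0.2035 + 0.9791i


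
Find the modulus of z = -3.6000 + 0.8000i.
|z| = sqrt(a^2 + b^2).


|z| = sqrt((-3.6)^2 + 0.8^2) = sqrt(12.96 + 0.64) = sqrt(13.6) = 3.6878

|z| = 3.6878


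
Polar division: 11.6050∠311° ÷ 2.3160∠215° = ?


r = 11.6050 / 2.3160 = 5.0108
theta = 311° - 215° = 96° = 96° (mod 360)

5.0108 cis(96°)


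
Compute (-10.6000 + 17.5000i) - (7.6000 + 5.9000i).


Real: -10.6 - 7.6 = -18.2
Imag: 17.5 - 5.9 = 11.6

-18.2000 + 11.6000i


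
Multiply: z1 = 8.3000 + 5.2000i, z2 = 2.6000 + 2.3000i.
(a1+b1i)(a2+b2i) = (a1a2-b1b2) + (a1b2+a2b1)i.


Real = 8.3*2.6 - 5.2*2.3 = 21.58 - 11.96 = 9.62
Imag = 8.3*2.3 + 2.6*5.2 = 19.09 + 13.52 = 32.61

9.6200 + 32.6100i


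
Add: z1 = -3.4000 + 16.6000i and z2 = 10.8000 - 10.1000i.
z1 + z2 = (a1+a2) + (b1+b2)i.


Real: -3.4 + 10.8 = 7.4
Imag: 16.6 - 10.1 = 6.5

7.4000 + 6.5000i


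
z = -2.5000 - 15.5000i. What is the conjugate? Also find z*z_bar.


z_bar = -2.5000 + 15.5000i
z*z_bar = (-2.5)^2 + (-15.5)^2 = 6.25 + 240.25 = 246.5

z_bar = -2.5000 + 15.5000i, z*z_bar = 246.5


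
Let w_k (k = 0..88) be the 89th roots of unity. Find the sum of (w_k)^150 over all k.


The roots are w_k = w^k with w = e^(2*pi*i/89), and (w^k)^150 = (w^150)^k.
So S = 1 + u + u^2 + ... + u^(88) with u = w^150.
150 = 1*89 + 61, so 150 is not a multiple of 89: u = (w^89)^1 * w^61 = w^61 ≠ 1 (w is a primitive 89th root), while u^89 = (w^89)^150 = 1.
Geometric series: S = (1 - u^89)/(1 - u) = (1 - 1)/(1 - u) = 0

S = 0


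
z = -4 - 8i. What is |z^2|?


|z| = sqrt(16+64) = sqrt(80) = 8.9443
|z^2| = |z|^2 = (sqrt(80))^2 = 80

|z^2| = 80


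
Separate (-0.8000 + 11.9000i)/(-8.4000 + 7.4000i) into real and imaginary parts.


Multiply by conjugate: (-0.8000 + 11.9000i)(-8.4000 - 7.4000i) / ((-8.4)^2 + 7.4^2)
Numerator real = -0.8*(-8.4) + 11.9*7.4 = 94.78
Numerator imag = 11.9*(-8.4) - (-0.8)*7.4 = -94.04
Denominator = 125.32
Re(z) = 94.78/125.32 = 0.7563
Im(z) = -94.04/125.32 = -0.7504

Re(z) = 0.7563, Im(z) = -0.7504


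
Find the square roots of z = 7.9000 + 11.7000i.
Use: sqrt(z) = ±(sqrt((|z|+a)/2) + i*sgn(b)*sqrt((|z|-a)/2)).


|z| = sqrt(62.41+136.89) = 14.1174
sqrt((|z|+a)/2) = sqrt((14.1174+7.9)/2) = sqrt(11.0087) = 3.3179
sqrt((|z|-a)/2) = sqrt((14.1174-7.9)/2) = sqrt(3.1087) = 1.7631

±(3.3179 + 1.7631i) i.e. 3.3179 + 1.7631i and -3.3179 - 1.7631i


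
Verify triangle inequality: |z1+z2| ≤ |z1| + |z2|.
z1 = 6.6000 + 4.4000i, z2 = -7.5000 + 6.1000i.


|z1| = sqrt(6.6^2 + 4.4^2) = sqrt(62.92) = 7.9322
|z2| = sqrt((-7.5)^2 + 6.1^2) = sqrt(93.46) = 9.6675
z1+z2 = -0.9000 + 10.5000i
|z1+z2| = sqrt(111.06) = 10.5385
|z1|+|z2| = 7.9322 + 9.6675 = 17.5997

|z1+z2| = 10.5385 ≤ |z1|+|z2| = 17.5997 (verified)


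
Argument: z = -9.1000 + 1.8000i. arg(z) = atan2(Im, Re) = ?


Re = -9.1, Im = 1.8
arg = atan2(1.8, -9.1) = 168.8112 degrees

arg(z) = 168.8112 degrees


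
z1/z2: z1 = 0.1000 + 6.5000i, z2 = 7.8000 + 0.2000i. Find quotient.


Conjugate of z2 = 7.8000 - 0.2000i
Numerator: (0.1000 + 6.5000i)(7.8000 - 0.2000i) = 2.0800 + 50.6800i
Denominator: 7.8^2 + 0.2^2 = 60.88
Result = (2.0800 + 50.6800i)/60.88

0.0342 + 0.8325i


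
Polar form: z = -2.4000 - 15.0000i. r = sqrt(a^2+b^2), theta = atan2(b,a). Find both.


r = sqrt(5.76+225) = sqrt(230.76) = 15.1908
theta = atan2(-15, -2.4) = -99.0903 degrees

r = 15.1908, theta = -99.0903 degrees


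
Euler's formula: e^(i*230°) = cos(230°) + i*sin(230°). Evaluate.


cos(230°) = -0.6428
sin(230°) = -0.7660

e^(i*230°) = -0.6428 - 0.7660i


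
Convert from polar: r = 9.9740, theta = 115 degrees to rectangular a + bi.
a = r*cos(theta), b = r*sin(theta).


a = 9.9740*cos(115°) = 9.9740*(-0.42262) = -4.2152
b = 9.9740*sin(115°) = 9.9740*0.90631 = 9.0395

-4.2152 + 9.0395i


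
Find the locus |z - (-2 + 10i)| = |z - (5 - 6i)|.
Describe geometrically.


Equal distances means the locus is the perpendicular bisector of z1 and z2.
Midpoint = ((-2+5)/2, (10+(-6))/2) = (1.5000, 2.0000)

Perpendicular bisector through (1.5000, 2.0000)


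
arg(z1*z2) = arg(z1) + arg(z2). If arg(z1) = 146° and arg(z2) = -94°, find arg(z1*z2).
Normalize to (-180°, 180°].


arg(z1*z2) = 146° - 94° = 52°
Normalized to (-180°, 180°]: 52°

52°


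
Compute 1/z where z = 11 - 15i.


|z|^2 = 121+225 = 346
1/z = (11 + 15i)/346

1/z = 0.0318 + 0.0434i


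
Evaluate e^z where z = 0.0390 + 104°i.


e^0.0390 = 1.0398
cos(104°) = -0.2419
sin(104°) = 0.9703
Real = 1.0398*(-0.2419) = -0.2515
Imag = 1.0398*0.9703 = 1.0089

-0.2515 + 1.0089i


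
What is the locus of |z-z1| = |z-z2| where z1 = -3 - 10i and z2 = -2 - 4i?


Equal distances means the locus is the perpendicular bisector of z1 and z2.
Midpoint = ((-3+(-2))/2, (-10+(-4))/2) = (-2.5000, -7.0000)

Perpendicular bisector through (-2.5000, -7.0000)


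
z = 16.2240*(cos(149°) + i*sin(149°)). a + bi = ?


a = 16.2240*cos(149°) = 16.2240*(-0.85717) = -13.9067
b = 16.2240*sin(149°) = 16.2240*0.51504 = 8.3560

-13.9067 + 8.3560i


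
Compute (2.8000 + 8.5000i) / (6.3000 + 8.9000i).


Conjugate of z2 = 6.3000 - 8.9000i
Numerator: (2.8000 + 8.5000i)(6.3000 - 8.9000i) = 93.2900 + 28.6300i
Denominator: 6.3^2 + 8.9^2 = 118.9
Result = (93.2900 + 28.6300i)/118.9

0.7846 + 0.2408i


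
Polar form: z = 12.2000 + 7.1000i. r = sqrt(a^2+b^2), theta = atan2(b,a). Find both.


r = sqrt(148.84+50.41) = sqrt(199.25) = 14.1156
theta = atan2(7.1, 12.2) = 30.1980 degrees

r = 14.1156, theta = 30.1980 degrees


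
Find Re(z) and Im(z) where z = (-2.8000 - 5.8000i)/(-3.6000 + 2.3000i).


Multiply by conjugate: (-2.8000 - 5.8000i)(-3.6000 - 2.3000i) / ((-3.6)^2 + 2.3^2)
Numerator real = -2.8*(-3.6) - (5.8)*2.3 = -3.26
Numerator imag = -5.8*(-3.6) - (-2.8)*2.3 = 27.32
Denominator = 18.25
Re(z) = -3.26/18.25 = -0.1786
Im(z) = 27.32/18.25 = 1.4970

Re(z) = -0.1786, Im(z) = 1.4970


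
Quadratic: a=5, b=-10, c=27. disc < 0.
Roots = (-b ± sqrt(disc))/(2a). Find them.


disc = (-10)^2 - 4*5*27 = 100 - 540 = -440
sqrt(|disc|) = sqrt(440) = 20.9762
Real part = 10/(2*5) = 1.0000
Imag part = 20.9762/(2*5) = 2.0976

1.0000 ± 2.0976i


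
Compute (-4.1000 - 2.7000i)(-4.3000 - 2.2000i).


Real = -4.1*(-4.3) - (-2.7)*(-2.2) = 17.63 - 5.94 = 11.69
Imag = -4.1*(-2.2) - (4.3)*(-2.7) = 9.02 + 11.61 = 20.63

11.6900 + 20.6300i


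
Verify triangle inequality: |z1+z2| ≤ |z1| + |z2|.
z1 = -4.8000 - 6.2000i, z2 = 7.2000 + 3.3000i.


|z1| = sqrt((-4.8)^2 + (-6.2)^2) = sqrt(61.48) = 7.8409
|z2| = sqrt(7.2^2 + 3.3^2) = sqrt(62.73) = 7.9202
z1+z2 = 2.4000 - 2.9000i
|z1+z2| = sqrt(14.17) = 3.7643
|z1|+|z2| = 7.8409 + 7.9202 = 15.7611

|z1+z2| = 3.7643 ≤ |z1|+|z2| = 15.7611 (verified)


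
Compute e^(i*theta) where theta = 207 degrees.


cos(207°) = -0.8910
sin(207°) = -0.4540

e^(i*207°) = -0.8910 - 0.4540i


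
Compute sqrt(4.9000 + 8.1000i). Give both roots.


|z| = sqrt(24.01+65.61) = 9.4668
sqrt((|z|+a)/2) = sqrt((9.4668+4.9)/2) = sqrt(7.1834) = 2.6802
sqrt((|z|-a)/2) = sqrt((9.4668-4.9)/2) = sqrt(2.2834) = 1.5111

±(2.6802 + 1.5111i) i.e. 2.6802 + 1.5111i and -2.6802 - 1.5111i


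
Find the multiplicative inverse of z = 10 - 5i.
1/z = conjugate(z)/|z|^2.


|z|^2 = 100+25 = 125
1/z = (10 + 5i)/125

1/z = 0.0800 + 0.0400i


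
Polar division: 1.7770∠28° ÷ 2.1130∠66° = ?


r = 1.7770 / 2.1130 = 0.8410
theta = 28° - 66° = -38° = 322° (mod 360)

0.8410 cis(322°)


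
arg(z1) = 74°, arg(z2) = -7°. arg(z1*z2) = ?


arg(z1*z2) = 74° - 7° = 67°
Normalized to (-180°, 180°]: 67°

67°


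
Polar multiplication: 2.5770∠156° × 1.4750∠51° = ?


r = 2.5770 * 1.4750 = 3.8011
theta = 156° + 51° = 207° = 207° (mod 360)

3.8011 cis(207°)


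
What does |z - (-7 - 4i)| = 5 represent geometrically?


|z - z0| = r is a circle with center z0 and radius r.
Center = (-7, -4), radius = 5

Circle with center (-7, -4) and radius 5


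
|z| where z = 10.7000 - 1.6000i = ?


|z| = sqrt(10.7^2 + (-1.6)^2) = sqrt(114.49 + 2.56) = sqrt(117.05) = 10.8190

|z| = 10.8190


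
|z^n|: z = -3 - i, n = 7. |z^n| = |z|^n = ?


|z| = sqrt(9+1) = sqrt(10) = 3.1623
|z^7| = |z|^7 = (sqrt(10))^7 = 10^3 * sqrt(10) = 1000*sqrt(10)

|z^7| = 1000*sqrt(10) ≈ 3162.2777


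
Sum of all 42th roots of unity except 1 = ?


With w = e^(2*pi*i/42), all 42 of the 42th roots of unity w^0 = 1, w, ..., w^(41) sum to 0: 1 + w + ... + w^(41) = (1 - w^42)/(1 - w) = 0 since w^42 = 1, w ≠ 1.
Removing the root 1: w + w^2 + ... + w^(41) = 0 - 1 = -1

Sum = -1


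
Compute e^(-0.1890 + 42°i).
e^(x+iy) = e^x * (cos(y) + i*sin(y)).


e^-0.1890 = 0.8278
cos(42°) = 0.74314
sin(42°) = 0.6691
Real = 0.8278*0.74314 = 0.6152
Imag = 0.8278*0.6691 = 0.5539

0.6152 + 0.5539i


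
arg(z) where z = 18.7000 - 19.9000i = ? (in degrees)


Re = 18.7, Im = -19.9
arg = atan2(-19.9, 18.7) = -46.7806 degrees

arg(z) = -46.7806 degrees


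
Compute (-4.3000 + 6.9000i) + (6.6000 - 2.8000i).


Real: -4.3 + 6.6 = 2.3
Imag: 6.9 - 2.8 = 4.1

2.3000 + 4.1000i


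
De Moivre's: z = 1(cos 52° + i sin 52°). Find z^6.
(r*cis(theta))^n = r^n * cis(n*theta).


r^6 = 1^6 = 1
n*theta = 6*52° = 312° = 312° (mod 360)
a = 1*cos(312°) = 0.6691
b = 1*sin(312°) = -0.7431

1 cis(312°) = 0.6691 - 0.7431i


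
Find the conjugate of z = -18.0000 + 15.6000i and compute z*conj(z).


z_bar = -18.0000 - 15.6000i
z*z_bar = (-18)^2 + 15.6^2 = 324 + 243.36 = 567.36

z_bar = -18.0000 - 15.6000i, z*z_bar = 567.36


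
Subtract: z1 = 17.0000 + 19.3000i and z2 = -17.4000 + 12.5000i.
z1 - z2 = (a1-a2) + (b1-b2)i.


Real: 17 + 17.4 = 34.4
Imag: 19.3 - 12.5 = 6.8

34.4000 + 6.8000i


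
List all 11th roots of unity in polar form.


The 11th roots of unity are cis(360k/11°) for k=0..10
Angle step = 360/11 = 32.7273°
Primitive root: cis(32.7273°)
Primitive root = 0.8413 + 0.5406i

11 roots at angles: 0°, 32.7273°, 65.4545°, 98.1818°, 130.9091°, 163.6364°, 196.3636°, 229.0909°, 261.8182°, 294.5455°, 327.2727°


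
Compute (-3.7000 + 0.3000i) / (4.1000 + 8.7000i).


Conjugate of z2 = 4.1000 - 8.7000i
Numerator: (-3.7000 + 0.3000i)(4.1000 - 8.7000i) = -12.5600 + 33.4200i
Denominator: 4.1^2 + 8.7^2 = 92.5
Result = (-12.5600 + 33.4200i)/92.5

-0.1358 + 0.3613i


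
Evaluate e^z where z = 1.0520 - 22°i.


e^1.0520 = 2.8634
cos(-22°) = 0.9272
sin(-22°) = -0.3746
Real = 2.8634*0.9272 = 2.6549
Imag = 2.8634*(-0.3746) = -1.0726

2.6549 - 1.0726i


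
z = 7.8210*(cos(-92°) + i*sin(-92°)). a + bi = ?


a = 7.8210*cos(-92°) = 7.8210*(-0.034899) = -0.2729
b = 7.8210*sin(-92°) = 7.8210*(-0.99939) = -7.8162

-0.2729 - 7.8162i


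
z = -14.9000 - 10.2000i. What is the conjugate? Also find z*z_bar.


z_bar = -14.9000 + 10.2000i
z*z_bar = (-14.9)^2 + (-10.2)^2 = 222.01 + 104.04 = 326.05

z_bar = -14.9000 + 10.2000i, z*z_bar = 326.05


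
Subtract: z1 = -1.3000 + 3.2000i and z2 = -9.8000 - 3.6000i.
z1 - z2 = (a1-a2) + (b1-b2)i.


Real: -1.3 + 9.8 = 8.5
Imag: 3.2 + 3.6 = 6.8

8.5000 + 6.8000i


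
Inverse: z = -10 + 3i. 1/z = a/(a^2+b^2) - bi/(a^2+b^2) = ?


|z|^2 = 100+9 = 109
1/z = (-10 - 3i)/109

1/z = -0.0917 - 0.0275i


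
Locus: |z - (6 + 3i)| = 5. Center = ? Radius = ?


|z - z0| = r is a circle with center z0 and radius r.
Center = (6, 3), radius = 5

Circle with center (6, 3) and radius 5


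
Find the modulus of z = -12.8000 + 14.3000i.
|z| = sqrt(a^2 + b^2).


|z| = sqrt((-12.8)^2 + 14.3^2) = sqrt(163.84 + 204.49) = sqrt(368.33) = 19.1919

|z| = 19.1919


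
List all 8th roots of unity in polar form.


The 8th roots of unity are cis(360k/8°) for k=0..7
Angle step = 360/8 = 45°
Primitive root: cis(45°)
Primitive root = 0.7071 + 0.7071i

8 roots at angles: 0°, 45°, 90°, 135°, 180°, 225°, 270°, 315°


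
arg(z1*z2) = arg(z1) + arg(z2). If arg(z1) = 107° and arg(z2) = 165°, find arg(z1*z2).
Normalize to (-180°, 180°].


arg(z1*z2) = 107° + 165° = 272°
Normalized to (-180°, 180°]: -88°

-88°


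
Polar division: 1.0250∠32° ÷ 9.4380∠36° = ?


r = 1.0250 / 9.4380 = 0.1086
theta = 32° - 36° = -4° = 356° (mod 360)

0.1086 cis(356°)


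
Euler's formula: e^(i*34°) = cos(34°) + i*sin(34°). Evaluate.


cos(34°) = 0.8290
sin(34°) = 0.5592

e^(i*34°) = 0.8290 + 0.5592i


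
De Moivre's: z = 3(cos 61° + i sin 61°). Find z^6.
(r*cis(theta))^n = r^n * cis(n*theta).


r^6 = 3^6 = 729
n*theta = 6*61° = 366° = 6° (mod 360)
a = 729*cos(6°) = 725.0065
b = 729*sin(6°) = 76.2012

729 cis(6°) = 725.0065 + 76.2012i


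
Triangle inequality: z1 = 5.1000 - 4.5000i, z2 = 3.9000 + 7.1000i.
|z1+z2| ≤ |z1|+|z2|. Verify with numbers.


|z1| = sqrt(5.1^2 + (-4.5)^2) = sqrt(46.26) = 6.8015
|z2| = sqrt(3.9^2 + 7.1^2) = sqrt(65.62) = 8.1006
z1+z2 = 9.0000 + 2.6000i
|z1+z2| = sqrt(87.76) = 9.3680
|z1|+|z2| = 6.8015 + 8.1006 = 14.9021

|z1+z2| = 9.3680 ≤ |z1|+|z2| = 14.9021 (verified)


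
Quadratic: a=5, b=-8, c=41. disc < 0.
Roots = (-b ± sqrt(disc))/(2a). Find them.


disc = (-8)^2 - 4*5*41 = 64 - 820 = -756
sqrt(|disc|) = sqrt(756) = 27.4955
Real part = 8/(2*5) = 0.8000
Imag part = 27.4955/(2*5) = 2.7495

0.8000 ± 2.7495i


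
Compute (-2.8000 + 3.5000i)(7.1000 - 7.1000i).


Real = -2.8*7.1 - 3.5*(-7.1) = -19.88 - (-24.85) = 4.97
Imag = -2.8*(-7.1) + 7.1*3.5 = 19.88 + 24.85 = 44.73

4.9700 + 44.7300i


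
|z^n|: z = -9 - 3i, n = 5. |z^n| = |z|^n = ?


|z| = sqrt(81+9) = sqrt(90) = 9.4868
|z^5| = |z|^5 = (sqrt(90))^5 = 90^2 * sqrt(90) = 8100*sqrt(90)

|z^5| = 8100*sqrt(90) ≈ 76843.3471


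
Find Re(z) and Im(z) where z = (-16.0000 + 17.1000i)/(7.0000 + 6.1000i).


Multiply by conjugate: (-16.0000 + 17.1000i)(7.0000 - 6.1000i) / (7^2 + 6.1^2)
Numerator real = -16*7 + 17.1*6.1 = -7.69
Numerator imag = 17.1*7 - (-16)*6.1 = 217.3
Denominator = 86.21
Re(z) = -7.69/86.21 = -0.0892
Im(z) = 217.3/86.21 = 2.5206

Re(z) = -0.0892, Im(z) = 2.5206


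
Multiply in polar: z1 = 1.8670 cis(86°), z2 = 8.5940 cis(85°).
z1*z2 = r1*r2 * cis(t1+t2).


r = 1.8670 * 8.5940 = 16.0450
theta = 86° + 85° = 171° = 171° (mod 360)

16.0450 cis(171°)


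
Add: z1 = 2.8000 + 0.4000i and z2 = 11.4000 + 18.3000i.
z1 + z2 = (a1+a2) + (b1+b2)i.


Real: 2.8 + 11.4 = 14.2
Imag: 0.4 + 18.3 = 18.7

14.2000 + 18.7000i


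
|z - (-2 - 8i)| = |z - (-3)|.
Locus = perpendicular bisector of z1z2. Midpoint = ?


Equal distances means the locus is the perpendicular bisector of z1 and z2.
Midpoint = ((-2+(-3))/2, (-8+0)/2) = (-2.5000, -4.0000)

Perpendicular bisector through (-2.5000, -4.0000)


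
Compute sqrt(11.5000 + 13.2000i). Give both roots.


|z| = sqrt(132.25+174.24) = 17.5069
sqrt((|z|+a)/2) = sqrt((17.5069+11.5)/2) = sqrt(14.5034) = 3.8083
sqrt((|z|-a)/2) = sqrt((17.5069-11.5)/2) = sqrt(3.0034) = 1.7330

±(3.8083 + 1.7330i) i.e. 3.8083 + 1.7330i and -3.8083 - 1.7330i


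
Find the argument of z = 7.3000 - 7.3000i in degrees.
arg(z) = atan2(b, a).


Re = 7.3, Im = -7.3
arg = atan2(-7.3, 7.3) = -45.0000 degrees

arg(z) = -45.0000 degrees


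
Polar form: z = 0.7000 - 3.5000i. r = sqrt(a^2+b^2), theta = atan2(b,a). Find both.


r = sqrt(0.49+12.25) = sqrt(12.74) = 3.5693
theta = atan2(-3.5, 0.7) = -78.6901 degrees

r = 3.5693, theta = -78.6901 degrees


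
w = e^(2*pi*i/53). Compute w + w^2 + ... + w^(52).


With w = e^(2*pi*i/53), all 53 of the 53th roots of unity w^0 = 1, w, ..., w^(52) sum to 0: 1 + w + ... + w^(52) = (1 - w^53)/(1 - w) = 0 since w^53 = 1, w ≠ 1.
Removing the root 1: w + w^2 + ... + w^(52) = 0 - 1 = -1

Sum = -1


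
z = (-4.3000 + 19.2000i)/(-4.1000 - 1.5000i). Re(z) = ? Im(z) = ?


Multiply by conjugate: (-4.3000 + 19.2000i)(-4.1000 + 1.5000i) / ((-4.1)^2 + (-1.5)^2)
Numerator real = -4.3*(-4.1) + 19.2*(-1.5) = -11.17
Numerator imag = 19.2*(-4.1) - (-4.3)*(-1.5) = -85.17
Denominator = 19.06
Re(z) = -11.17/19.06 = -0.5860
Im(z) = -85.17/19.06 = -4.4685

Re(z) = -0.5860, Im(z) = -4.4685


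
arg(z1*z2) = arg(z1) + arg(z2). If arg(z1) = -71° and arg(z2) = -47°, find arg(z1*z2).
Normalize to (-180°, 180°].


arg(z1*z2) = -71° - 47° = -118°
Normalized to (-180°, 180°]: -118°

-118°


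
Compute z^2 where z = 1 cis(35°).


r^2 = 1^2 = 1
n*theta = 2*35° = 70° = 70° (mod 360)
a = 1*cos(70°) = 0.3420
b = 1*sin(70°) = 0.9397

1 cis(70°) = 0.3420 + 0.9397i


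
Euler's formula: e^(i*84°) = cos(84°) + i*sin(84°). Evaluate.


cos(84°) = 0.1045
sin(84°) = 0.9945

e^(i*84°) = 0.1045 + 0.9945i


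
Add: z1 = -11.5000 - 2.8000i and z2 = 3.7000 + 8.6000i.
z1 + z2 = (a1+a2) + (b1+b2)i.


Real: -11.5 + 3.7 = -7.8
Imag: -2.8 + 8.6 = 5.8

-7.8000 + 5.8000i


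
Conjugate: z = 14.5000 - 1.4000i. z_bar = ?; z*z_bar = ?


z_bar = 14.5000 + 1.4000i
z*z_bar = 14.5^2 + (-1.4)^2 = 210.25 + 1.96 = 212.21

z_bar = 14.5000 + 1.4000i, z*z_bar = 212.21


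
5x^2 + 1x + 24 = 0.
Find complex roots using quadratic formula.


disc = 1^2 - 4*5*24 = 1 - 480 = -479
sqrt(|disc|) = sqrt(479) = 21.8861
Real part = -1/(2*5) = -0.1000
Imag part = 21.8861/(2*5) = 2.1886

-0.1000 ± 2.1886i


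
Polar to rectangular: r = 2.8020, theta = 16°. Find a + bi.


a = 2.8020*cos(16°) = 2.8020*0.96126 = 2.6935
b = 2.8020*sin(16°) = 2.8020*0.27564 = 0.7723

2.6935 + 0.7723i


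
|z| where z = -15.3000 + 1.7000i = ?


|z| = sqrt((-15.3)^2 + 1.7^2) = sqrt(234.09 + 2.89) = sqrt(236.98) = 15.3942

|z| = 15.3942


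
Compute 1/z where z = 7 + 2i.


|z|^2 = 49+4 = 53
1/z = (7 - 2i)/53

1/z = 0.1321 - 0.0377i


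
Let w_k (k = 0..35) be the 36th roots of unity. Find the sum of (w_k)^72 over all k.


The roots are w_k = w^k with w = e^(2*pi*i/36), and (w^k)^72 = (w^72)^k.
So S = 1 + u + u^2 + ... + u^(35) with u = w^72.
72 = 2*36 + 0, so 72 is a multiple of 36 and u = (w^36)^2 = 1.
Every one of the 36 terms equals 1: S = 36

S = 36


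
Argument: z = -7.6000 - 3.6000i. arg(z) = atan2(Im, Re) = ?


Re = -7.6, Im = -3.6
arg = atan2(-3.6, -7.6) = -154.6538 degrees

arg(z) = -154.6538 degrees


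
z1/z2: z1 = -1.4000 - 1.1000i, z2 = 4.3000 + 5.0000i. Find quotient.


Conjugate of z2 = 4.3000 - 5.0000i
Numerator: (-1.4000 - 1.1000i)(4.3000 - 5.0000i) = -11.5200 + 2.2700i
Denominator: 4.3^2 + 5^2 = 43.49
Result = (-11.5200 + 2.2700i)/43.49

-0.2649 + 0.0522i


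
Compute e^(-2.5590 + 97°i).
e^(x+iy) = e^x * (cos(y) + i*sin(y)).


e^-2.5590 = 0.0774
cos(97°) = -0.1219
sin(97°) = 0.9925
Real = 0.0774*(-0.1219) = -0.0094
Imag = 0.0774*0.9925 = 0.0768

-0.0094 + 0.0768i


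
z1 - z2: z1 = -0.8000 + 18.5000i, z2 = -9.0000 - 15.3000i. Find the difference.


Real: -0.8 + 9 = 8.2
Imag: 18.5 + 15.3 = 33.8

8.2000 + 33.8000i


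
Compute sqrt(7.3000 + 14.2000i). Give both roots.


|z| = sqrt(53.29+201.64) = 15.9665
sqrt((|z|+a)/2) = sqrt((15.9665+7.3)/2) = sqrt(11.6333) = 3.4108
sqrt((|z|-a)/2) = sqrt((15.9665-7.3)/2) = sqrt(4.3333) = 2.0816

±(3.4108 + 2.0816i) i.e. 3.4108 + 2.0816i and -3.4108 - 2.0816i


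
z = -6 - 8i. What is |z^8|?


|z| = sqrt(36+64) = sqrt(100) = 10
|z^8| = |z|^8 = 10^8 = 100000000

|z^8| = 100000000


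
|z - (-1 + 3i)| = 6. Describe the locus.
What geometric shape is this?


|z - z0| = r is a circle with center z0 and radius r.
Center = (-1, 3), radius = 6

Circle with center (-1, 3) and radius 6


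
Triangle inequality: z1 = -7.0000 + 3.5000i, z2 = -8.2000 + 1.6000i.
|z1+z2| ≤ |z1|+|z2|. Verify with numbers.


|z1| = sqrt((-7)^2 + 3.5^2) = sqrt(61.25) = 7.8262
|z2| = sqrt((-8.2)^2 + 1.6^2) = sqrt(69.8) = 8.3546
z1+z2 = -15.2000 + 5.1000i
|z1+z2| = sqrt(257.05) = 16.0328
|z1|+|z2| = 7.8262 + 8.3546 = 16.1808

|z1+z2| = 16.0328 ≤ |z1|+|z2| = 16.1808 (verified)


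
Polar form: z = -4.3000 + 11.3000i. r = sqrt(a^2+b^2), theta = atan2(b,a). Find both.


r = sqrt(18.49+127.69) = sqrt(146.18) = 12.0905
theta = atan2(11.3, -4.3) = 110.8334 degrees

r = 12.0905, theta = 110.8334 degrees


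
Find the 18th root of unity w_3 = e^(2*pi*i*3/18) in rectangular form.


Angle = 360*3/18 = 60°
a = cos(60°) = 0.5000
b = sin(60°) = 0.8660

0.5000 + 0.8660i


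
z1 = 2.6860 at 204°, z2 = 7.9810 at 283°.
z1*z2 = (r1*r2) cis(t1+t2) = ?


r = 2.6860 * 7.9810 = 21.4370
theta = 204° + 283° = 487° = 127° (mod 360)

21.4370 cis(127°)


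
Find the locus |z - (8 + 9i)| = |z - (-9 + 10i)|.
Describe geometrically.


Equal distances means the locus is the perpendicular bisector of z1 and z2.
Midpoint = ((8+(-9))/2, (9+10)/2) = (-0.5000, 9.5000)

Perpendicular bisector through (-0.5000, 9.5000)


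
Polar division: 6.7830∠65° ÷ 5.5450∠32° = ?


r = 6.7830 / 5.5450 = 1.2233
theta = 65° - 32° = 33° = 33° (mod 360)

1.2233 cis(33°)


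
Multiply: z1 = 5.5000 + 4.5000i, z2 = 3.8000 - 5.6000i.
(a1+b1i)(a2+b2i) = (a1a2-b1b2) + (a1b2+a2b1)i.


Real = 5.5*3.8 - 4.5*(-5.6) = 20.9 - (-25.2) = 46.1
Imag = 5.5*(-5.6) + 3.8*4.5 = -30.8 + 17.1 = -13.7

46.1000 - 13.7000i


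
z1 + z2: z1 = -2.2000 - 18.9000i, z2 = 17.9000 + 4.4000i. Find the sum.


Real: -2.2 + 17.9 = 15.7
Imag: -18.9 + 4.4 = -14.5

15.7000 - 14.5000i


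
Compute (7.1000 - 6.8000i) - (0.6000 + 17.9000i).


Real: 7.1 - 0.6 = 6.5
Imag: -6.8 - 17.9 = -24.7

6.5000 - 24.7000i


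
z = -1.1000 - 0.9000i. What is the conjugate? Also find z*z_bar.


z_bar = -1.1000 + 0.9000i
z*z_bar = (-1.1)^2 + (-0.9)^2 = 1.21 + 0.81 = 2.02

z_bar = -1.1000 + 0.9000i, z*z_bar = 2.02


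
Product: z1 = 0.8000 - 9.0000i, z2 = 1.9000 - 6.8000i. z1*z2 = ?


Real = 0.8*1.9 - (-9)*(-6.8) = 1.52 - 61.2 = -59.68
Imag = 0.8*(-6.8) + 1.9*(-9) = -5.44 - (17.1) = -22.54

-59.6800 - 22.5400i


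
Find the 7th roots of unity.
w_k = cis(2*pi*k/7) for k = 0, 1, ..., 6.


The 7th roots of unity are cis(360k/7°) for k=0..6
Angle step = 360/7 = 51.4286°
Primitive root: cis(51.4286°)
Primitive root = 0.6235 + 0.7818i

7 roots at angles: 0°, 51.4286°, 102.8571°, 154.2857°, 205.7143°, 257.1429°, 308.5714°


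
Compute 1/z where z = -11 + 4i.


|z|^2 = 121+16 = 137
1/z = (-11 - 4i)/137

1/z = -0.0803 - 0.0292i


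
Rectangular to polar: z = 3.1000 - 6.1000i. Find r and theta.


r = sqrt(9.61+37.21) = sqrt(46.82) = 6.8425
theta = atan2(-6.1, 3.1) = -63.0605 degrees

r = 6.8425, theta = -63.0605 degrees


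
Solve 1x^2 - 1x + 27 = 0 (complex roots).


disc = (-1)^2 - 4*1*27 = 1 - 108 = -107
sqrt(|disc|) = sqrt(107) = 10.3441
Real part = 1/(2*1) = 0.5000
Imag part = 10.3441/(2*1) = 5.1720

0.5000 ± 5.1720i


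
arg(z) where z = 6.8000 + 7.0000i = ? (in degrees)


Re = 6.8, Im = 7
arg = atan2(7, 6.8) = 45.8303 degrees

arg(z) = 45.8303 degrees


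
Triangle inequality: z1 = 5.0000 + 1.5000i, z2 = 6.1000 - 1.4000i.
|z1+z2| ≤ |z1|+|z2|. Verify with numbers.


|z1| = sqrt(5^2 + 1.5^2) = sqrt(27.25) = 5.2202
|z2| = sqrt(6.1^2 + (-1.4)^2) = sqrt(39.17) = 6.2586
z1+z2 = 11.1000 + 0.1000i
|z1+z2| = sqrt(123.22) = 11.1005
|z1|+|z2| = 5.2202 + 6.2586 = 11.4788

|z1+z2| = 11.1005 ≤ |z1|+|z2| = 11.4788 (verified)


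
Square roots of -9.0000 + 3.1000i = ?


|z| = sqrt(81+9.61) = 9.5189
sqrt((|z|+a)/2) = sqrt((9.5189+(-9))/2) = sqrt(0.2595) = 0.5094
sqrt((|z|-a)/2) = sqrt((9.5189-(-9))/2) = sqrt(9.2595) = 3.0429

±(0.5094 + 3.0429i) i.e. 0.5094 + 3.0429i and -0.5094 - 3.0429i


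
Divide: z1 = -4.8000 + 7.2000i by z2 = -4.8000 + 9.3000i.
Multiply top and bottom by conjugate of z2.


Conjugate of z2 = -4.8000 - 9.3000i
Numerator: (-4.8000 + 7.2000i)(-4.8000 - 9.3000i) = 90.0000 + 10.0800i
Denominator: (-4.8)^2 + 9.3^2 = 109.53
Result = (90.0000 + 10.0800i)/109.53

0.8217 + 0.0920i


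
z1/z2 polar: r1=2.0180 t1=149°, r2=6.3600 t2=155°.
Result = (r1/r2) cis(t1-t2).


r = 2.0180 / 6.3600 = 0.3173
theta = 149° - 155° = -6° = 354° (mod 360)

0.3173 cis(354°)


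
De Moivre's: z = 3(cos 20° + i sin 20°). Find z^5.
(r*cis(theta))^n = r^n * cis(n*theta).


r^5 = 3^5 = 243
n*theta = 5*20° = 100° = 100° (mod 360)
a = 243*cos(100°) = -42.1965
b = 243*sin(100°) = 239.3083

243 cis(100°) = -42.1965 + 239.3083i


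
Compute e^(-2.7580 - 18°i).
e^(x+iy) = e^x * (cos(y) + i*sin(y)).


e^-2.7580 = 0.0634
cos(-18°) = 0.9511
sin(-18°) = -0.309
Real = 0.0634*0.9511 = 0.0603
Imag = 0.0634*(-0.309) = -0.0196

0.0603 - 0.0196i


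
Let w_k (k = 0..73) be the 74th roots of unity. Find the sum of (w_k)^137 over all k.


The roots are w_k = w^k with w = e^(2*pi*i/74), and (w^k)^137 = (w^137)^k.
So S = 1 + u + u^2 + ... + u^(73) with u = w^137.
137 = 1*74 + 63, so 137 is not a multiple of 74: u = (w^74)^1 * w^63 = w^63 ≠ 1 (w is a primitive 74th root), while u^74 = (w^74)^137 = 1.
Geometric series: S = (1 - u^74)/(1 - u) = (1 - 1)/(1 - u) = 0

S = 0


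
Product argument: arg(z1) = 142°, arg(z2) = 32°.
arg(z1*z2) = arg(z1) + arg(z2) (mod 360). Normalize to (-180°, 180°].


arg(z1*z2) = 142° + 32° = 174°
Normalized to (-180°, 180°]: 174°

174°


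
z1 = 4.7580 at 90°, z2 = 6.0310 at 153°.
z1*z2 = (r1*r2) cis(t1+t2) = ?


r = 4.7580 * 6.0310 = 28.6955
theta = 90° + 153° = 243° = 243° (mod 360)

28.6955 cis(243°)


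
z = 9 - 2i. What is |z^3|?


|z| = sqrt(81+4) = sqrt(85) = 9.2195
|z^3| = |z|^3 = (sqrt(85))^3 = 85*sqrt(85)

|z^3| = 85*sqrt(85) ≈ 783.6613


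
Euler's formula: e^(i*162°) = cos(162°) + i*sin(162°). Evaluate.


cos(162°) = -0.9511
sin(162°) = 0.3090

e^(i*162°) = -0.9511 + 0.3090i


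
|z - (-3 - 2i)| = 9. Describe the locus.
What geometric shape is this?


|z - z0| = r is a circle with center z0 and radius r.
Center = (-3, -2), radius = 9

Circle with center (-3, -2) and radius 9
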